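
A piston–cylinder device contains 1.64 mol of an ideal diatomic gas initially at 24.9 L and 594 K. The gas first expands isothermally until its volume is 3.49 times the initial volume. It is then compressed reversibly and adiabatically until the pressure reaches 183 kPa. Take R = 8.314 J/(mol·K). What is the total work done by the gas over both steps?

5820 J

P₁ = nRT₁/V₁ = 1.64×8.314×594/24.9 = 325 kPa.
Step 1 — Isothermal: T stays 594 K; PV = const ⇒ V₂ = 86.9 L, P₂ = 93.2 kPa.
ΔU = 0 (ideal gas, T constant).
W = nRT ln(V₂/V₁) = 1.64×8.314×594×ln(3.49) = 10100 J.
Q = ΔU + W = 10100 J.
State after step 1: P = 93.2 kPa, V = 86.9 L, T = 594 K.
Step 2 — Adiabatic: T₂/T₁ = (P₂/P₁)^((γ−1)/γ) ⇒ T₂ = 594×(1.96)^0.286 = 720 K; V₂ = 53.7 L.
ΔU = nCvΔT = 1.64×20.8×(720−594) = 4310 J.
Q = 0 for an adiabatic process, so W = −ΔU = -4310 J.
Net over both steps: W = 5820 J, Q = 10100 J, ΔU = 4310 J.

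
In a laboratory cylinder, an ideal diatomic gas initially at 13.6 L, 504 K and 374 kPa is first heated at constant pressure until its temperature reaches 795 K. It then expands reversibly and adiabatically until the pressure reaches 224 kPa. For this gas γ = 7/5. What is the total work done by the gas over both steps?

n = P₁V₁/(RT₁) = 374×13.6/(8.314×504) = 1.21 mol.
Step 1 — Isobaric: P stays 374 kPa; V/T = const ⇒ T₂ = 795 K, V₂ = 21.5 L.
W = PΔV = 374×(21.5−13.6) kPa·L = 2940 J.
ΔU = nCvΔT = 1.21×20.8×(795−504) = 7340 J.
Q = ΔU + W = nCpΔT = 10300 J.
State after step 1: P = 374 kPa, V = 21.5 L, T = 795 K.
Step 2 — Adiabatic: T₂/T₁ = (P₂/P₁)^((γ−1)/γ) ⇒ T₂ = 795×(0.599)^0.286 = 687 K; V₂ = 30.9 L.
ΔU = nCvΔT = 1.21×20.8×(687−795) = -2730 J.
Q = 0 for an adiabatic process, so W = −ΔU = 2730 J.
Net over both steps: W = 5670 J, Q = 10300 J, ΔU = 4610 J.

5670 J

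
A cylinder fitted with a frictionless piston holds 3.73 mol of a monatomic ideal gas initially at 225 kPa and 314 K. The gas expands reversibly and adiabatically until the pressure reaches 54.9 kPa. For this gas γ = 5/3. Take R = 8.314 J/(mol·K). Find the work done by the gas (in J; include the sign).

V₁ = nRT₁/P₁ = 3.73×8.314×314/225 = 43.3 L.
Adiabatic: T₂/T₁ = (P₂/P₁)^((γ−1)/γ) ⇒ T₂ = 314×(0.244)^0.400 = 179 K; V₂ = 101 L.
ΔU = nCvΔT = 3.73×12.5×(179−314) = -6300 J.
Q = 0 for an adiabatic process, so W = −ΔU = 6300 J.

6300 J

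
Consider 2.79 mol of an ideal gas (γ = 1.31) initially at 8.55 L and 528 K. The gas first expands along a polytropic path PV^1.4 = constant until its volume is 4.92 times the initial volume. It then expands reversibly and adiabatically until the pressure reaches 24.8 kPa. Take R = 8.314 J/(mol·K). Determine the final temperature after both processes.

181 K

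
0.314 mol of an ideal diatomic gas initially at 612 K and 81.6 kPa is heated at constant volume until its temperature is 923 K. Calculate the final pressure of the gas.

V₁ = nRT₁/P₁ = 0.314×8.314×612/81.6 = 19.6 L.
Isochoric: V stays 19.6 L; P/T = const ⇒ T₂ = 923 K, P₂ = 123 kPa.

123 kPa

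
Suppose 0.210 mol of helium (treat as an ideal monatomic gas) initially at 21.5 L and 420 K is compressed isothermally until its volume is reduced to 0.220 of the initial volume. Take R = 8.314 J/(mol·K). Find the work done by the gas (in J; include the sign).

-1110 J

P₁ = nRT₁/V₁ = 0.210×8.314×420/21.5 = 34.1 kPa.
Isothermal: T stays 420 K; PV = const ⇒ V₂ = 4.73 L, P₂ = 155 kPa.
W = nRT ln(V₂/V₁) = 0.210×8.314×420×ln(0.220) = -1110 J.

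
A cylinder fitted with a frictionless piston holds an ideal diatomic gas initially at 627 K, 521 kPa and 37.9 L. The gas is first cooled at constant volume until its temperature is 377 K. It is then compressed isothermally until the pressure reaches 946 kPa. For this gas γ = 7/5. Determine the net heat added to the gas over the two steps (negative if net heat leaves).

-32800 J

n = P₁V₁/(RT₁) = 521×37.9/(8.314×627) = 3.79 mol.
Step 1 — Isochoric: V stays 37.9 L; P/T = const ⇒ T₂ = 377 K, P₂ = 313 kPa.
W = 0 (no volume change).
ΔU = nCvΔT = 3.79×20.8×(377−627) = -19700 J.
Q = ΔU = -19700 J.
State after step 1: P = 313 kPa, V = 37.9 L, T = 377 K.
Step 2 — Isothermal: T stays 377 K; PV = const ⇒ V₂ = 12.6 L, P₂ = 946 kPa.
ΔU = 0 (ideal gas, T constant).
W = nRT ln(V₂/V₁) = 3.79×8.314×377×ln(0.331) = -13100 J.
Q = ΔU + W = -13100 J.
Net over both steps: W = -13100 J, Q = -32800 J, ΔU = -19700 J.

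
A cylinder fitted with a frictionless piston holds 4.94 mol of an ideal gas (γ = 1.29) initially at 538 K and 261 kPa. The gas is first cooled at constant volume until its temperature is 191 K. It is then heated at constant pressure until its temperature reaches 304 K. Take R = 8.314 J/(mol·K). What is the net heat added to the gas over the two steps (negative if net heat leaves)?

-28500 J

V₁ = nRT₁/P₁ = 4.94×8.314×538/261 = 84.7 L.
Step 1 — Isochoric: V stays 84.7 L; P/T = const ⇒ T₂ = 191 K, P₂ = 92.7 kPa.
W = 0 (no volume change).
ΔU = nCvΔT = 4.94×28.7×(191−538) = -49100 J.
Q = ΔU = -49100 J.
State after step 1: P = 92.7 kPa, V = 84.7 L, T = 191 K.
Step 2 — Isobaric: P stays 92.7 kPa; V/T = const ⇒ T₂ = 304 K, V₂ = 135 L.
W = PΔV = 92.7×(135−84.7) kPa·L = 4640 J.
ΔU = nCvΔT = 4.94×28.7×(304−191) = 16000 J.
Q = ΔU + W = nCpΔT = 20600 J.
Net over both steps: W = 4640 J, Q = -28500 J, ΔU = -33100 J.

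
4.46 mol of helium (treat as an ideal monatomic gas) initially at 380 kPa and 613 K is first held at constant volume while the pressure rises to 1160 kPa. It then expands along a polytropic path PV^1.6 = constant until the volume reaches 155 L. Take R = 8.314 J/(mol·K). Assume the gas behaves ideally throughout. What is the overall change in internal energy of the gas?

24700 J

V₁ = nRT₁/P₁ = 4.46×8.314×613/380 = 59.8 L.
Step 1 — Isochoric: V stays 59.8 L; P/T = const ⇒ T₂ = 1870 K, P₂ = 1160 kPa.
W = 0 (no volume change).
ΔU = nCvΔT = 4.46×12.5×(1870−613) = 70000 J.
Q = ΔU = 70000 J.
State after step 1: P = 1160 kPa, V = 59.8 L, T = 1870 K.
Step 2 — Polytropic n=1.6: T₂ = T₁(V₁/V₂)^(n−1) = 1870×(0.386)^0.60 = 1060 K; P₂ = P₁(V₁/V₂)^n = 253 kPa.
W = (P₁V₁−P₂V₂)/(n−1) = (1160×59.8−253×155)/0.60 = 50300 J.
ΔU = nCvΔT = 4.46×12.5×(1060−1870) = -45300 J.
Q = ΔU + W = 5030 J.
Net over both steps: W = 50300 J, Q = 75000 J, ΔU = 24700 J.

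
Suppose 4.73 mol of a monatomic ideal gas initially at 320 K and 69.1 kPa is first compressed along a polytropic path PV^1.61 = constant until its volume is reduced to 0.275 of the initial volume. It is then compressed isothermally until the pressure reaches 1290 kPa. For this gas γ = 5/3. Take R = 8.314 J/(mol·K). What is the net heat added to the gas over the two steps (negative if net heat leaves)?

-25600 J

V₁ = nRT₁/P₁ = 4.73×8.314×320/69.1 = 182 L.
Step 1 — Polytropic n=1.61: T₂ = T₁(V₁/V₂)^(n−1) = 320×(3.64)^0.61 = 703 K; P₂ = P₁(V₁/V₂)^n = 552 kPa.
W = (P₁V₁−P₂V₂)/(n−1) = (69.1×182−552×50.1)/0.61 = -24700 J.
ΔU = nCvΔT = 4.73×12.5×(703−320) = 22600 J.
Q = ΔU + W = -2100 J.
State after step 1: P = 552 kPa, V = 50.1 L, T = 703 K.
Step 2 — Isothermal: T stays 703 K; PV = const ⇒ V₂ = 21.4 L, P₂ = 1290 kPa.
ΔU = 0 (ideal gas, T constant).
W = nRT ln(V₂/V₁) = 4.73×8.314×703×ln(0.428) = -23500 J.
Q = ΔU + W = -23500 J.
Net over both steps: W = -48200 J, Q = -25600 J, ΔU = 22600 J.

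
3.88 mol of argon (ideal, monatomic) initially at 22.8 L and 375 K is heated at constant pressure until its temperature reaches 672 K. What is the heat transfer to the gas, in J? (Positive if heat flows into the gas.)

P₁ = nRT₁/V₁ = 3.88×8.314×375/22.8 = 531 kPa.
Isobaric: P stays 531 kPa; V/T = const ⇒ T₂ = 672 K, V₂ = 40.9 L.
W = PΔV = 531×(40.9−22.8) kPa·L = 9580 J.
ΔU = nCvΔT = 3.88×12.5×(672−375) = 14400 J.
Q = ΔU + W = nCpΔT = 24000 J.

24000 J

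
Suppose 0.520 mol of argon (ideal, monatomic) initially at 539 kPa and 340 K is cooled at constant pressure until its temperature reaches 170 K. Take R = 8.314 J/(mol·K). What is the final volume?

V₁ = nRT₁/P₁ = 0.520×8.314×340/539 = 2.73 L.
Isobaric: P stays 539 kPa; V/T = const ⇒ T₂ = 170 K, V₂ = 1.36 L.

1.36 L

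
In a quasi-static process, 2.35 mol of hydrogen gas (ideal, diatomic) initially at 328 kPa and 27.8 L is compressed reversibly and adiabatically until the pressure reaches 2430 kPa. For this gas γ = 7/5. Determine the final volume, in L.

6.65 L

T₁ = P₁V₁/(nR) = 328×27.8/(2.35×8.314) = 467 K.
Adiabatic: T₂/T₁ = (P₂/P₁)^((γ−1)/γ) ⇒ T₂ = 467×(7.41)^0.286 = 827 K; V₂ = 6.65 L.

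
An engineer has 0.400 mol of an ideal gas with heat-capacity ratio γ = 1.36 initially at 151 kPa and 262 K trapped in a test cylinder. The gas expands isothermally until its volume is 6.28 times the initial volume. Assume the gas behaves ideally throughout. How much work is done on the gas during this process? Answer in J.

-1600 J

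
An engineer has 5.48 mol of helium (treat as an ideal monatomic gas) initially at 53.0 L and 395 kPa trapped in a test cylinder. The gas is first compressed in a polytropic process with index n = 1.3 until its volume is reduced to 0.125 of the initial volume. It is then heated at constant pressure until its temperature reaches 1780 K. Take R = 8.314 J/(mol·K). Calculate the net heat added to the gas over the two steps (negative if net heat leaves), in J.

71800 J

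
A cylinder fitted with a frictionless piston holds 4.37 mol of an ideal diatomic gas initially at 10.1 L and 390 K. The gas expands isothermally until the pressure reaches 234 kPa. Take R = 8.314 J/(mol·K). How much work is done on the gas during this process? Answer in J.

-25400 J

P₁ = nRT₁/V₁ = 4.37×8.314×390/10.1 = 1400 kPa.
Isothermal: T stays 390 K; PV = const ⇒ V₂ = 60.6 L, P₂ = 234 kPa.
W = nRT ln(V₂/V₁) = 4.37×8.314×390×ln(6.00) = 25400 J.
Work done on the gas = −W_by = -25400 J.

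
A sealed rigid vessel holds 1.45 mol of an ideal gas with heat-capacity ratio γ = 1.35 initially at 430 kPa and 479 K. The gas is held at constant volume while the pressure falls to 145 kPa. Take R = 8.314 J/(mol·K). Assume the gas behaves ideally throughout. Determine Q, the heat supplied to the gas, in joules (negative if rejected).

-10900 J

V₁ = nRT₁/P₁ = 1.45×8.314×479/430 = 13.4 L.
Isochoric: V stays 13.4 L; P/T = const ⇒ T₂ = 162 K, P₂ = 145 kPa.
W = 0 (no volume change).
ΔU = nCvΔT = 1.45×23.8×(162−479) = -10900 J.
Q = ΔU = -10900 J.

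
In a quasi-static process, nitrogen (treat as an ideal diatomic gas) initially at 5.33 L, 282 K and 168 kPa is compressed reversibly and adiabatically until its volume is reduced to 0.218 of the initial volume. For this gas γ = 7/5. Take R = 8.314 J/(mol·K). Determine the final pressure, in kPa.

1420 kPa

Adiabatic: TV^(γ−1) = const ⇒ T₂ = 282×(4.59)^0.400 = 519 K; PV^γ = const ⇒ P₂ = 1420 kPa.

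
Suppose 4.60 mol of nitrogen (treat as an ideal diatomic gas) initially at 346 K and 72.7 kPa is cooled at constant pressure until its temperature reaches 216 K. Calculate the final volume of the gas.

114 L

V₁ = nRT₁/P₁ = 4.60×8.314×346/72.7 = 182 L.
Isobaric: P stays 72.7 kPa; V/T = const ⇒ T₂ = 216 K, V₂ = 114 L.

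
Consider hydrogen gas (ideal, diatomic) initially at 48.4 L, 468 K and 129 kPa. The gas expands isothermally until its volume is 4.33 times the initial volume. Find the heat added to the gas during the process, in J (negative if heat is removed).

9150 J

n = P₁V₁/(RT₁) = 129×48.4/(8.314×468) = 1.60 mol.
Isothermal: T stays 468 K; PV = const ⇒ V₂ = 210 L, P₂ = 29.8 kPa.
ΔU = 0 (ideal gas, T constant).
W = nRT ln(V₂/V₁) = 1.60×8.314×468×ln(4.33) = 9150 J.
Q = ΔU + W = 9150 J.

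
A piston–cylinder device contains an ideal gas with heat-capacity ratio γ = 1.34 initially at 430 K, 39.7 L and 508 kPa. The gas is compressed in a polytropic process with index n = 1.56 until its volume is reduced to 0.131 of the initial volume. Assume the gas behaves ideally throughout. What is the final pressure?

Polytropic n=1.56: T₂ = T₁(V₁/V₂)^(n−1) = 430×(7.63)^0.56 = 1340 K; P₂ = P₁(V₁/V₂)^n = 12100 kPa.

12100 kPa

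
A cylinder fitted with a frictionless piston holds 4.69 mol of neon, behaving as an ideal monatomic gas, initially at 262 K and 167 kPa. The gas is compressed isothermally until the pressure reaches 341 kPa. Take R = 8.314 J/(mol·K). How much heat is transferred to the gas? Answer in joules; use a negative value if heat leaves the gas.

-7290 J

V₁ = nRT₁/P₁ = 4.69×8.314×262/167 = 61.2 L.
Isothermal: T stays 262 K; PV = const ⇒ V₂ = 30.0 L, P₂ = 341 kPa.
ΔU = 0 (ideal gas, T constant).
W = nRT ln(V₂/V₁) = 4.69×8.314×262×ln(0.490) = -7290 J.
Q = ΔU + W = -7290 J.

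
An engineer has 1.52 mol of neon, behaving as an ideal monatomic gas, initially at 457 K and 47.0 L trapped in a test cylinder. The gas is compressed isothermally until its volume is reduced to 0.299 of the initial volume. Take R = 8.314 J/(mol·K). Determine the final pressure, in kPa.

P₁ = nRT₁/V₁ = 1.52×8.314×457/47.0 = 123 kPa.
Isothermal: T stays 457 K; PV = const ⇒ V₂ = 14.1 L, P₂ = 411 kPa.

411 kPa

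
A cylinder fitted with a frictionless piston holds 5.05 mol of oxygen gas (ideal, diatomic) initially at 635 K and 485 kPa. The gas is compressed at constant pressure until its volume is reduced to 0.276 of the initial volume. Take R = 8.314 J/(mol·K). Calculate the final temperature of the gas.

V₁ = nRT₁/P₁ = 5.05×8.314×635/485 = 55.0 L.
Isobaric: P stays 485 kPa; V/T = const ⇒ T₂ = 175 K, V₂ = 15.2 L.

175 K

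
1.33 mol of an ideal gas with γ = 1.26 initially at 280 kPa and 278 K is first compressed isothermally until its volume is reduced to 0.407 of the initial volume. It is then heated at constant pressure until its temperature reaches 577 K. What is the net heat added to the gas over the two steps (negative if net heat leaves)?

V₁ = nRT₁/P₁ = 1.33×8.314×278/280 = 11.0 L.
Step 1 — Isothermal: T stays 278 K; PV = const ⇒ V₂ = 4.47 L, P₂ = 688 kPa.
ΔU = 0 (ideal gas, T constant).
W = nRT ln(V₂/V₁) = 1.33×8.314×278×ln(0.407) = -2760 J.
Q = ΔU + W = -2760 J.
State after step 1: P = 688 kPa, V = 4.47 L, T = 278 K.
Step 2 — Isobaric: P stays 688 kPa; V/T = const ⇒ T₂ = 577 K, V₂ = 9.27 L.
W = PΔV = 688×(9.27−4.47) kPa·L = 3310 J.
ΔU = nCvΔT = 1.33×32.0×(577−278) = 12700 J.
Q = ΔU + W = nCpΔT = 16000 J.
Net over both steps: W = 543 J, Q = 13300 J, ΔU = 12700 J.

13300 J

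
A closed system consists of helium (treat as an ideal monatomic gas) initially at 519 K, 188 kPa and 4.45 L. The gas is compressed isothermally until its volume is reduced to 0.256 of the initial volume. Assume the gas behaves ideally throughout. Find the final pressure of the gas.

734 kPa

Isothermal: T stays 519 K; PV = const ⇒ V₂ = 1.14 L, P₂ = 734 kPa.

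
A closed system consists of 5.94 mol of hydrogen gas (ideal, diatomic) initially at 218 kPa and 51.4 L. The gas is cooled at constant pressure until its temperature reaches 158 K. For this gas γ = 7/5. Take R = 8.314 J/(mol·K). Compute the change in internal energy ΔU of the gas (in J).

-8510 J

T₁ = P₁V₁/(nR) = 218×51.4/(5.94×8.314) = 227 K.
Isobaric: P stays 218 kPa; V/T = const ⇒ T₂ = 158 K, V₂ = 35.8 L.
For an ideal gas ΔU = nCvΔT with Cv = (5/2)R = 20.8 J/(mol·K).
ΔU = 5.94×20.8×(158−227) = -8510 J.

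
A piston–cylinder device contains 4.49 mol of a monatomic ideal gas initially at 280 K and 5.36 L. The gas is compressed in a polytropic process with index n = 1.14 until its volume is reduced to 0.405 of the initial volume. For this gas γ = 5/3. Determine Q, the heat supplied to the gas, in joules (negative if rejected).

P₁ = nRT₁/V₁ = 4.49×8.314×280/5.36 = 1950 kPa.
Polytropic n=1.14: T₂ = T₁(V₁/V₂)^(n−1) = 280×(2.47)^0.14 = 318 K; P₂ = P₁(V₁/V₂)^n = 5460 kPa.
W = (P₁V₁−P₂V₂)/(n−1) = (1950×5.36−5460×2.17)/0.14 = -10100 J.
ΔU = nCvΔT = 4.49×12.5×(318−280) = 2110 J.
Q = ΔU + W = -7960 J.

-7960 J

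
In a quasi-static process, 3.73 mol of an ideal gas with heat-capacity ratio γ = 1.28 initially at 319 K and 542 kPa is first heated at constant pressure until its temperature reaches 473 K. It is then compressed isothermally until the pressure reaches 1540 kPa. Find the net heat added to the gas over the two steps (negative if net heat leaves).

6510 J

V₁ = nRT₁/P₁ = 3.73×8.314×319/542 = 18.3 L.
Step 1 — Isobaric: P stays 542 kPa; V/T = const ⇒ T₂ = 473 K, V₂ = 27.1 L.
W = PΔV = 542×(27.1−18.3) kPa·L = 4780 J.
ΔU = nCvΔT = 3.73×29.7×(473−319) = 17100 J.
Q = ΔU + W = nCpΔT = 21800 J.
State after step 1: P = 542 kPa, V = 27.1 L, T = 473 K.
Step 2 — Isothermal: T stays 473 K; PV = const ⇒ V₂ = 9.52 L, P₂ = 1540 kPa.
ΔU = 0 (ideal gas, T constant).
W = nRT ln(V₂/V₁) = 3.73×8.314×473×ln(0.352) = -15300 J.
Q = ΔU + W = -15300 J.
Net over both steps: W = -10500 J, Q = 6510 J, ΔU = 17100 J.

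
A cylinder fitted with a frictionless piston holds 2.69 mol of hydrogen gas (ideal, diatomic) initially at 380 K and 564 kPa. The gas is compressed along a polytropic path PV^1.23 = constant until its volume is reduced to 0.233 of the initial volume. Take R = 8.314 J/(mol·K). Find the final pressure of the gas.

3380 kPa

V₁ = nRT₁/P₁ = 2.69×8.314×380/564 = 15.1 L.
Polytropic n=1.23: T₂ = T₁(V₁/V₂)^(n−1) = 380×(4.29)^0.23 = 531 K; P₂ = P₁(V₁/V₂)^n = 3380 kPa.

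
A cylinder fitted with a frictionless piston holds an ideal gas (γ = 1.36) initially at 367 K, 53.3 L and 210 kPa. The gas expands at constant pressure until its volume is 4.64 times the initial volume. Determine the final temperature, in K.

1700 K

Isobaric: P stays 210 kPa; V/T = const ⇒ T₂ = 1700 K, V₂ = 247 L.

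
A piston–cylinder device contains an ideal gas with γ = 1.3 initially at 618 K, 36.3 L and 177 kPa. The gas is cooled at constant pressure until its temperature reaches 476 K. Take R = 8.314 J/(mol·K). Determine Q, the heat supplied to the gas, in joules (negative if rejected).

-6400 J

n = P₁V₁/(RT₁) = 177×36.3/(8.314×618) = 1.25 mol.
Isobaric: P stays 177 kPa; V/T = const ⇒ T₂ = 476 K, V₂ = 28.0 L.
W = PΔV = 177×(28.0−36.3) kPa·L = -1480 J.
ΔU = nCvΔT = 1.25×27.7×(476−618) = -4920 J.
Q = ΔU + W = nCpΔT = -6400 J.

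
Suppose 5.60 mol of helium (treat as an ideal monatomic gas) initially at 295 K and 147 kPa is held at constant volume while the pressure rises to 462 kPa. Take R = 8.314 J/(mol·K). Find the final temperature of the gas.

V₁ = nRT₁/P₁ = 5.60×8.314×295/147 = 93.4 L.
Isochoric: V stays 93.4 L; P/T = const ⇒ T₂ = 927 K, P₂ = 462 kPa.

927 K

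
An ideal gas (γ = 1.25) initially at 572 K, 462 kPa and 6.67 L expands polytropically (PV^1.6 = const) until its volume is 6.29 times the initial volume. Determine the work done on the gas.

n = P₁V₁/(RT₁) = 462×6.67/(8.314×572) = 0.648 mol.
Polytropic n=1.6: T₂ = T₁(V₁/V₂)^(n−1) = 572×(0.159)^0.60 = 190 K; P₂ = P₁(V₁/V₂)^n = 24.4 kPa.
W = (P₁V₁−P₂V₂)/(n−1) = (462×6.67−24.4×42.0)/0.60 = 3430 J.
Work done on the gas = −W_by = -3430 J.

-3430 J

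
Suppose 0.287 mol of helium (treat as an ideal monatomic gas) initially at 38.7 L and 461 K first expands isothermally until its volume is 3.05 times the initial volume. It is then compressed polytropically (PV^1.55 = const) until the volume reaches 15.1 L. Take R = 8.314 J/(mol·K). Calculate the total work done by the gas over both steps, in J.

P₁ = nRT₁/V₁ = 0.287×8.314×461/38.7 = 28.4 kPa.
Step 1 — Isothermal: T stays 461 K; PV = const ⇒ V₂ = 118 L, P₂ = 9.32 kPa.
ΔU = 0 (ideal gas, T constant).
W = nRT ln(V₂/V₁) = 0.287×8.314×461×ln(3.05) = 1230 J.
Q = ΔU + W = 1230 J.
State after step 1: P = 9.32 kPa, V = 118 L, T = 461 K.
Step 2 — Polytropic n=1.55: T₂ = T₁(V₁/V₂)^(n−1) = 461×(7.82)^0.55 = 1430 K; P₂ = P₁(V₁/V₂)^n = 226 kPa.
W = (P₁V₁−P₂V₂)/(n−1) = (9.32×118−226×15.1)/0.55 = -4200 J.
ΔU = nCvΔT = 0.287×12.5×(1430−461) = 3460 J.
Q = ΔU + W = -735 J.
Net over both steps: W = -2970 J, Q = 492 J, ΔU = 3460 J.

-2970 J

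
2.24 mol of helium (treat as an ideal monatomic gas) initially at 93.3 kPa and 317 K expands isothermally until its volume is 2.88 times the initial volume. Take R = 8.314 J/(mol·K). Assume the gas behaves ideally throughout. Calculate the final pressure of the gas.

V₁ = nRT₁/P₁ = 2.24×8.314×317/93.3 = 63.3 L.
Isothermal: T stays 317 K; PV = const ⇒ V₂ = 182 L, P₂ = 32.4 kPa.

32.4 kPa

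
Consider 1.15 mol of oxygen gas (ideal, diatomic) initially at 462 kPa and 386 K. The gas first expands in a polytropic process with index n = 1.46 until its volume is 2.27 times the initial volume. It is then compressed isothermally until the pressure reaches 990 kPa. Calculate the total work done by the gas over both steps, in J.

V₁ = nRT₁/P₁ = 1.15×8.314×386/462 = 7.99 L.
Step 1 — Polytropic n=1.46: T₂ = T₁(V₁/V₂)^(n−1) = 386×(0.441)^0.46 = 265 K; P₂ = P₁(V₁/V₂)^n = 140 kPa.
W = (P₁V₁−P₂V₂)/(n−1) = (462×7.99−140×18.1)/0.46 = 2520 J.
ΔU = nCvΔT = 1.15×20.8×(265−386) = -2900 J.
Q = ΔU + W = -378 J.
State after step 1: P = 140 kPa, V = 18.1 L, T = 265 K.
Step 2 — Isothermal: T stays 265 K; PV = const ⇒ V₂ = 2.56 L, P₂ = 990 kPa.
ΔU = 0 (ideal gas, T constant).
W = nRT ln(V₂/V₁) = 1.15×8.314×265×ln(0.141) = -4960 J.
Q = ΔU + W = -4960 J.
Net over both steps: W = -2440 J, Q = -5340 J, ΔU = -2900 J.

-2440 J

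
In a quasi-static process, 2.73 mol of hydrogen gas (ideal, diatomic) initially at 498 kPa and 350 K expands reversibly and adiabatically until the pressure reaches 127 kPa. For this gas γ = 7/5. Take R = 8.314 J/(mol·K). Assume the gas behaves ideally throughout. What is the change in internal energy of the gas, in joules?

V₁ = nRT₁/P₁ = 2.73×8.314×350/498 = 16.0 L.
Adiabatic: T₂/T₁ = (P₂/P₁)^((γ−1)/γ) ⇒ T₂ = 350×(0.255)^0.286 = 237 K; V₂ = 42.3 L.
For an ideal gas ΔU = nCvΔT with Cv = (5/2)R = 20.8 J/(mol·K).
ΔU = 2.73×20.8×(237−350) = -6420 J.

-6420 J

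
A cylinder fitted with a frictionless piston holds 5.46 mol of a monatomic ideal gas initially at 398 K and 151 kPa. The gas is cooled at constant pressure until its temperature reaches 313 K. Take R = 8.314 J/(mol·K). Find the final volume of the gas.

V₁ = nRT₁/P₁ = 5.46×8.314×398/151 = 120 L.
Isobaric: P stays 151 kPa; V/T = const ⇒ T₂ = 313 K, V₂ = 94.1 L.

94.1 L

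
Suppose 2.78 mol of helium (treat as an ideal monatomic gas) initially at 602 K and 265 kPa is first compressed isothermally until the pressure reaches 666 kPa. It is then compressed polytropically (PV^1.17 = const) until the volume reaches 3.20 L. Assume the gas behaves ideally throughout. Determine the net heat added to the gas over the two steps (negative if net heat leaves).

-35700 J

V₁ = nRT₁/P₁ = 2.78×8.314×602/265 = 52.5 L.
Step 1 — Isothermal: T stays 602 K; PV = const ⇒ V₂ = 20.9 L, P₂ = 666 kPa.
ΔU = 0 (ideal gas, T constant).
W = nRT ln(V₂/V₁) = 2.78×8.314×602×ln(0.398) = -12800 J.
Q = ΔU + W = -12800 J.
State after step 1: P = 666 kPa, V = 20.9 L, T = 602 K.
Step 2 — Polytropic n=1.17: T₂ = T₁(V₁/V₂)^(n−1) = 602×(6.53)^0.17 = 828 K; P₂ = P₁(V₁/V₂)^n = 5980 kPa.
W = (P₁V₁−P₂V₂)/(n−1) = (666×20.9−5980×3.20)/0.17 = -30700 J.
ΔU = nCvΔT = 2.78×12.5×(828−602) = 7840 J.
Q = ΔU + W = -22900 J.
Net over both steps: W = -43600 J, Q = -35700 J, ΔU = 7840 J.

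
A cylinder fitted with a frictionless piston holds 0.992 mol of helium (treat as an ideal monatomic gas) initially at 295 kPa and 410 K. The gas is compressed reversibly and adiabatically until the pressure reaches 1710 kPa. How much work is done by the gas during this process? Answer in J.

-5170 J

V₁ = nRT₁/P₁ = 0.992×8.314×410/295 = 11.5 L.
Adiabatic: T₂/T₁ = (P₂/P₁)^((γ−1)/γ) ⇒ T₂ = 410×(5.80)^0.400 = 828 K; V₂ = 3.99 L.
ΔU = nCvΔT = 0.992×12.5×(828−410) = 5170 J.
Q = 0 for an adiabatic process, so W = −ΔU = -5170 J.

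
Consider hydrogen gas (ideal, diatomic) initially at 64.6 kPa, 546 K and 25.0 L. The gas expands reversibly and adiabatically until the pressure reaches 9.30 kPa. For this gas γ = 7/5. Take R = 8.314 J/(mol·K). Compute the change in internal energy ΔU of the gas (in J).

n = P₁V₁/(RT₁) = 64.6×25.0/(8.314×546) = 0.356 mol.
Adiabatic: T₂/T₁ = (P₂/P₁)^((γ−1)/γ) ⇒ T₂ = 546×(0.144)^0.286 = 314 K; V₂ = 99.8 L.
For an ideal gas ΔU = nCvΔT with Cv = (5/2)R = 20.8 J/(mol·K).
ΔU = 0.356×20.8×(314−546) = -1720 J.

-1720 J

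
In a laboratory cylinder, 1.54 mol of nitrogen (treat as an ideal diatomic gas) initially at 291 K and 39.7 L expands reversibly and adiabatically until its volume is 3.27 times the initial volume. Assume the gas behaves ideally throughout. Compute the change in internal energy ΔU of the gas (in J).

-3520 J

P₁ = nRT₁/V₁ = 1.54×8.314×291/39.7 = 93.8 kPa.
Adiabatic: TV^(γ−1) = const ⇒ T₂ = 291×(0.306)^0.400 = 181 K; PV^γ = const ⇒ P₂ = 17.9 kPa.
For an ideal gas ΔU = nCvΔT with Cv = (5/2)R = 20.8 J/(mol·K).
ΔU = 1.54×20.8×(181−291) = -3520 J.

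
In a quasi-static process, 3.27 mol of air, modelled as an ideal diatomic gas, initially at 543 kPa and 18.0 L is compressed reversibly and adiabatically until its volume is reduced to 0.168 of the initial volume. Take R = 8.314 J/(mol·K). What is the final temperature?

734 K

T₁ = P₁V₁/(nR) = 543×18.0/(3.27×8.314) = 360 K.
Adiabatic: TV^(γ−1) = const ⇒ T₂ = 360×(5.95)^0.400 = 734 K; PV^γ = const ⇒ P₂ = 6600 kPa.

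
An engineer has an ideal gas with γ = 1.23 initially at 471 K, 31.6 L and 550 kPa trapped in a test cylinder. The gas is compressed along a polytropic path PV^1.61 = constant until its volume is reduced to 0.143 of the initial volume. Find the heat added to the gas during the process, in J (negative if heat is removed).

107000 J

n = P₁V₁/(RT₁) = 550×31.6/(8.314×471) = 4.44 mol.
Polytropic n=1.61: T₂ = T₁(V₁/V₂)^(n−1) = 471×(6.99)^0.61 = 1540 K; P₂ = P₁(V₁/V₂)^n = 12600 kPa.
W = (P₁V₁−P₂V₂)/(n−1) = (550×31.6−12600×4.52)/0.61 = -64800 J.
ΔU = nCvΔT = 4.44×36.1×(1540−471) = 172000 J.
Q = ΔU + W = 107000 J.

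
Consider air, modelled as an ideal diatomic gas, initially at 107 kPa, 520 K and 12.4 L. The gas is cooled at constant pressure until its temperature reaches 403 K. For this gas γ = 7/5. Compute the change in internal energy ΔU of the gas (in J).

n = P₁V₁/(RT₁) = 107×12.4/(8.314×520) = 0.307 mol.
Isobaric: P stays 107 kPa; V/T = const ⇒ T₂ = 403 K, V₂ = 9.61 L.
For an ideal gas ΔU = nCvΔT with Cv = (5/2)R = 20.8 J/(mol·K).
ΔU = 0.307×20.8×(403−520) = -746 J.

-746 J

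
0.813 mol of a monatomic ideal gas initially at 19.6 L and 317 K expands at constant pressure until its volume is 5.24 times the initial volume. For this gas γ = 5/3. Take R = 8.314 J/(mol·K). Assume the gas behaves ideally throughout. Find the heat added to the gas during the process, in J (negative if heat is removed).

P₁ = nRT₁/V₁ = 0.813×8.314×317/19.6 = 109 kPa.
Isobaric: P stays 109 kPa; V/T = const ⇒ T₂ = 1660 K, V₂ = 103 L.
W = PΔV = 109×(103−19.6) kPa·L = 9090 J.
ΔU = nCvΔT = 0.813×12.5×(1660−317) = 13600 J.
Q = ΔU + W = nCpΔT = 22700 J.

22700 J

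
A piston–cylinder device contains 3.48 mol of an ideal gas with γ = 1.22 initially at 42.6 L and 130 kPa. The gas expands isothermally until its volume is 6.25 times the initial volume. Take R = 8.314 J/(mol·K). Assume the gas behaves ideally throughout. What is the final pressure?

T₁ = P₁V₁/(nR) = 130×42.6/(3.48×8.314) = 191 K.
Isothermal: T stays 191 K; PV = const ⇒ V₂ = 266 L, P₂ = 20.8 kPa.

20.8 kPa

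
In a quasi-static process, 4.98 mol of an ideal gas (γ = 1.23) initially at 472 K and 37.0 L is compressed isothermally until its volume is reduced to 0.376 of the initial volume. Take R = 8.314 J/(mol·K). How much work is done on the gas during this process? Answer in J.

19100 J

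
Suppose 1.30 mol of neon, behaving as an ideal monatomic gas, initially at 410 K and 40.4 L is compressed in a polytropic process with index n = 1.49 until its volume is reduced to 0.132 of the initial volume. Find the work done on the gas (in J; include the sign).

15300 J

P₁ = nRT₁/V₁ = 1.30×8.314×410/40.4 = 110 kPa.
Polytropic n=1.49: T₂ = T₁(V₁/V₂)^(n−1) = 410×(7.58)^0.49 = 1110 K; P₂ = P₁(V₁/V₂)^n = 2240 kPa.
W = (P₁V₁−P₂V₂)/(n−1) = (110×40.4−2240×5.33)/0.49 = -15300 J.
Work done on the gas = −W_by = 15300 J.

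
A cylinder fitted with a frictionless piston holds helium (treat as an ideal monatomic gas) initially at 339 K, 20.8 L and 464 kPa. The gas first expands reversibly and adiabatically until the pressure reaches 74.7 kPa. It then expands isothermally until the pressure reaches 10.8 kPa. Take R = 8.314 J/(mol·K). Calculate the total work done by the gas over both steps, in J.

16500 J

n = P₁V₁/(RT₁) = 464×20.8/(8.314×339) = 3.42 mol.
Step 1 — Adiabatic: T₂/T₁ = (P₂/P₁)^((γ−1)/γ) ⇒ T₂ = 339×(0.161)^0.400 = 163 K; V₂ = 62.2 L.
ΔU = nCvΔT = 3.42×12.5×(163−339) = -7500 J.
Q = 0 for an adiabatic process, so W = −ΔU = 7500 J.
State after step 1: P = 74.7 kPa, V = 62.2 L, T = 163 K.
Step 2 — Isothermal: T stays 163 K; PV = const ⇒ V₂ = 430 L, P₂ = 10.8 kPa.
ΔU = 0 (ideal gas, T constant).
W = nRT ln(V₂/V₁) = 3.42×8.314×163×ln(6.92) = 8990 J.
Q = ΔU + W = 8990 J.
Net over both steps: W = 16500 J, Q = 8990 J, ΔU = -7500 J.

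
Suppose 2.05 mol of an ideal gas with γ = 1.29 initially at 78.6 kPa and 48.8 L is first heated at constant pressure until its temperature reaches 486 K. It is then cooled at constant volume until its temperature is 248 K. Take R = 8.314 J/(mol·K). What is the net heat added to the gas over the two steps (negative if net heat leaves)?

5800 J

T₁ = P₁V₁/(nR) = 78.6×48.8/(2.05×8.314) = 225 K.
Step 1 — Isobaric: P stays 78.6 kPa; V/T = const ⇒ T₂ = 486 K, V₂ = 105 L.
W = PΔV = 78.6×(105−48.8) kPa·L = 4450 J.
ΔU = nCvΔT = 2.05×28.7×(486−225) = 15300 J.
Q = ΔU + W = nCpΔT = 19800 J.
State after step 1: P = 78.6 kPa, V = 105 L, T = 486 K.
Step 2 — Isochoric: V stays 105 L; P/T = const ⇒ T₂ = 248 K, P₂ = 40.1 kPa.
W = 0 (no volume change).
ΔU = nCvΔT = 2.05×28.7×(248−486) = -14000 J.
Q = ΔU = -14000 J.
Net over both steps: W = 4450 J, Q = 5800 J, ΔU = 1350 J.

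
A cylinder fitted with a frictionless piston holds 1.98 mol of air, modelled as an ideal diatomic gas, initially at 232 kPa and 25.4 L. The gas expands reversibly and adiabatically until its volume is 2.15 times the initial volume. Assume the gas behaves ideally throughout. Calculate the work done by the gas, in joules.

3890 J

T₁ = P₁V₁/(nR) = 232×25.4/(1.98×8.314) = 358 K.
Adiabatic: TV^(γ−1) = const ⇒ T₂ = 358×(0.465)^0.400 = 264 K; PV^γ = const ⇒ P₂ = 79.4 kPa.
ΔU = nCvΔT = 1.98×20.8×(264−358) = -3890 J.
Q = 0 for an adiabatic process, so W = −ΔU = 3890 J.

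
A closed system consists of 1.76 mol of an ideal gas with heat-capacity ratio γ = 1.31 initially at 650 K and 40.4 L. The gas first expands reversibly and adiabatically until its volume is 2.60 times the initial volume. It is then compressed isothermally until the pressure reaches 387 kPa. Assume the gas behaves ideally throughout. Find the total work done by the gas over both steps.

P₁ = nRT₁/V₁ = 1.76×8.314×650/40.4 = 235 kPa.
Step 1 — Adiabatic: TV^(γ−1) = const ⇒ T₂ = 650×(0.385)^0.310 = 483 K; PV^γ = const ⇒ P₂ = 67.3 kPa.
ΔU = nCvΔT = 1.76×26.8×(483−650) = -7870 J.
Q = 0 for an adiabatic process, so W = −ΔU = 7870 J.
State after step 1: P = 67.3 kPa, V = 105 L, T = 483 K.
Step 2 — Isothermal: T stays 483 K; PV = const ⇒ V₂ = 18.3 L, P₂ = 387 kPa.
ΔU = 0 (ideal gas, T constant).
W = nRT ln(V₂/V₁) = 1.76×8.314×483×ln(0.174) = -12400 J.
Q = ΔU + W = -12400 J.
Net over both steps: W = -4500 J, Q = -12400 J, ΔU = -7870 J.

-4500 J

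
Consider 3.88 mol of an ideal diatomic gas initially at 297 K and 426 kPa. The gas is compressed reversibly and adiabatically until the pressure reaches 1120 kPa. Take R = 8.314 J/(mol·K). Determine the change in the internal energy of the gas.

V₁ = nRT₁/P₁ = 3.88×8.314×297/426 = 22.5 L.
Adiabatic: T₂/T₁ = (P₂/P₁)^((γ−1)/γ) ⇒ T₂ = 297×(2.63)^0.286 = 391 K; V₂ = 11.3 L.
For an ideal gas ΔU = nCvΔT with Cv = (5/2)R = 20.8 J/(mol·K).
ΔU = 3.88×20.8×(391−297) = 7620 J.

7620 J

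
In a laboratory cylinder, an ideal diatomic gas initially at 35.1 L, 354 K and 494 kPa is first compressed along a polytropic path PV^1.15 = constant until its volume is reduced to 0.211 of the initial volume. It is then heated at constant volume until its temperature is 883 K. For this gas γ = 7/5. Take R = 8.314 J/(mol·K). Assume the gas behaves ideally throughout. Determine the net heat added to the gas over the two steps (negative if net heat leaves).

34400 J

n = P₁V₁/(RT₁) = 494×35.1/(8.314×354) = 5.89 mol.
Step 1 — Polytropic n=1.15: T₂ = T₁(V₁/V₂)^(n−1) = 354×(4.74)^0.15 = 447 K; P₂ = P₁(V₁/V₂)^n = 2960 kPa.
W = (P₁V₁−P₂V₂)/(n−1) = (494×35.1−2960×7.41)/0.15 = -30400 J.
ΔU = nCvΔT = 5.89×20.8×(447−354) = 11400 J.
Q = ΔU + W = -19000 J.
State after step 1: P = 2960 kPa, V = 7.41 L, T = 447 K.
Step 2 — Isochoric: V stays 7.41 L; P/T = const ⇒ T₂ = 883 K, P₂ = 5840 kPa.
W = 0 (no volume change).
ΔU = nCvΔT = 5.89×20.8×(883−447) = 53400 J.
Q = ΔU = 53400 J.
Net over both steps: W = -30400 J, Q = 34400 J, ΔU = 64800 J.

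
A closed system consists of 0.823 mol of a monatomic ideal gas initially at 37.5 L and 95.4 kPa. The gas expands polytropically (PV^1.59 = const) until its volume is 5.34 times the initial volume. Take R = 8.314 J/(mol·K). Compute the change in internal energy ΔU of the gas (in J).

T₁ = P₁V₁/(nR) = 95.4×37.5/(0.823×8.314) = 523 K.
Polytropic n=1.59: T₂ = T₁(V₁/V₂)^(n−1) = 523×(0.187)^0.59 = 195 K; P₂ = P₁(V₁/V₂)^n = 6.65 kPa.
For an ideal gas ΔU = nCvΔT with Cv = (3/2)R = 12.5 J/(mol·K).
ΔU = 0.823×12.5×(195−523) = -3370 J.

-3370 J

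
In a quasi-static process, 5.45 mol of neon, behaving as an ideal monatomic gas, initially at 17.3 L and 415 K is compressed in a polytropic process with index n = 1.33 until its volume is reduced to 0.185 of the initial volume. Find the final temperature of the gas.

P₁ = nRT₁/V₁ = 5.45×8.314×415/17.3 = 1090 kPa.
Polytropic n=1.33: T₂ = T₁(V₁/V₂)^(n−1) = 415×(5.41)^0.33 = 724 K; P₂ = P₁(V₁/V₂)^n = 10300 kPa.

724 K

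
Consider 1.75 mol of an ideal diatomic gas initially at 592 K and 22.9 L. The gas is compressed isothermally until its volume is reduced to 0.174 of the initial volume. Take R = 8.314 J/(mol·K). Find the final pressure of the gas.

2160 kPa

P₁ = nRT₁/V₁ = 1.75×8.314×592/22.9 = 376 kPa.
Isothermal: T stays 592 K; PV = const ⇒ V₂ = 3.98 L, P₂ = 2160 kPa.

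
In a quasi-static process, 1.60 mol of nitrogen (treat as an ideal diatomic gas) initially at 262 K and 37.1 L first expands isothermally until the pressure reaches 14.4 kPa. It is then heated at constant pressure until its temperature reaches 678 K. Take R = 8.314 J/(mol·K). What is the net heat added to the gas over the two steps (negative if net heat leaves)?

P₁ = nRT₁/V₁ = 1.60×8.314×262/37.1 = 93.9 kPa.
Step 1 — Isothermal: T stays 262 K; PV = const ⇒ V₂ = 242 L, P₂ = 14.4 kPa.
ΔU = 0 (ideal gas, T constant).
W = nRT ln(V₂/V₁) = 1.60×8.314×262×ln(6.52) = 6540 J.
Q = ΔU + W = 6540 J.
State after step 1: P = 14.4 kPa, V = 242 L, T = 262 K.
Step 2 — Isobaric: P stays 14.4 kPa; V/T = const ⇒ T₂ = 678 K, V₂ = 626 L.
W = PΔV = 14.4×(626−242) kPa·L = 5530 J.
ΔU = nCvΔT = 1.60×20.8×(678−262) = 13800 J.
Q = ΔU + W = nCpΔT = 19400 J.
Net over both steps: W = 12100 J, Q = 25900 J, ΔU = 13800 J.

25900 J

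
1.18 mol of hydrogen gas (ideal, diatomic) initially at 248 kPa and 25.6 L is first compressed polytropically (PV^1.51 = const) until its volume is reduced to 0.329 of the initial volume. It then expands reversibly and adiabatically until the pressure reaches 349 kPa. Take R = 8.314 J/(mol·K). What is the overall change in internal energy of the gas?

T₁ = P₁V₁/(nR) = 248×25.6/(1.18×8.314) = 647 K.
Step 1 — Polytropic n=1.51: T₂ = T₁(V₁/V₂)^(n−1) = 647×(3.04)^0.51 = 1140 K; P₂ = P₁(V₁/V₂)^n = 1330 kPa.
W = (P₁V₁−P₂V₂)/(n−1) = (248×25.6−1330×8.42)/0.51 = -9500 J.
ΔU = nCvΔT = 1.18×20.8×(1140−647) = 12100 J.
Q = ΔU + W = 2610 J.
State after step 1: P = 1330 kPa, V = 8.42 L, T = 1140 K.
Step 2 — Adiabatic: T₂/T₁ = (P₂/P₁)^((γ−1)/γ) ⇒ T₂ = 1140×(0.263)^0.286 = 779 K; V₂ = 21.9 L.
ΔU = nCvΔT = 1.18×20.8×(779−1140) = -8880 J.
Q = 0 for an adiabatic process, so W = −ΔU = 8880 J.
Net over both steps: W = -613 J, Q = 2610 J, ΔU = 3220 J.

3220 J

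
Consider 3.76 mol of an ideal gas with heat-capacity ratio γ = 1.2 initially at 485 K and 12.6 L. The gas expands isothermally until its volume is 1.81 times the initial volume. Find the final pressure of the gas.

665 kPa

P₁ = nRT₁/V₁ = 3.76×8.314×485/12.6 = 1200 kPa.
Isothermal: T stays 485 K; PV = const ⇒ V₂ = 22.8 L, P₂ = 665 kPa.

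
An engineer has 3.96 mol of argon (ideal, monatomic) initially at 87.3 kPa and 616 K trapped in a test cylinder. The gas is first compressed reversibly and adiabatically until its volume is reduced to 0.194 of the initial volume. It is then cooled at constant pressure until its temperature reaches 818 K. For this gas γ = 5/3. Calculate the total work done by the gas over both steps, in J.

V₁ = nRT₁/P₁ = 3.96×8.314×616/87.3 = 232 L.
Step 1 — Adiabatic: TV^(γ−1) = const ⇒ T₂ = 616×(5.15)^0.667 = 1840 K; PV^γ = const ⇒ P₂ = 1340 kPa.
ΔU = nCvΔT = 3.96×12.5×(1840−616) = 60400 J.
Q = 0 for an adiabatic process, so W = −ΔU = -60400 J.
State after step 1: P = 1340 kPa, V = 45.1 L, T = 1840 K.
Step 2 — Isobaric: P stays 1340 kPa; V/T = const ⇒ T₂ = 818 K, V₂ = 20.1 L.
W = PΔV = 1340×(20.1−45.1) kPa·L = -33600 J.
ΔU = nCvΔT = 3.96×12.5×(818−1840) = -50400 J.
Q = ΔU + W = nCpΔT = -84000 J.
Net over both steps: W = -93900 J, Q = -84000 J, ΔU = 9980 J.

-93900 J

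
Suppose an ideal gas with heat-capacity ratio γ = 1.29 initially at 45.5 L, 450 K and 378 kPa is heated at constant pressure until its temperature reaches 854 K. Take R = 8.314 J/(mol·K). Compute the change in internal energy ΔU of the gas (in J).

n = P₁V₁/(RT₁) = 378×45.5/(8.314×450) = 4.60 mol.
Isobaric: P stays 378 kPa; V/T = const ⇒ T₂ = 854 K, V₂ = 86.3 L.
For an ideal gas ΔU = nCvΔT with Cv = R/(γ−1) = 28.7 J/(mol·K).
ΔU = 4.60×28.7×(854−450) = 53200 J.

53200 J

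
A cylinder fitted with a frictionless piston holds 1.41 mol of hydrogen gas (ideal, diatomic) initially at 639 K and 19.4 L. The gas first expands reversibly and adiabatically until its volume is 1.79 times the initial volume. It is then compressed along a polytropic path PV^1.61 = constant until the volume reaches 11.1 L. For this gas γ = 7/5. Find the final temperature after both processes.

1020 K

P₁ = nRT₁/V₁ = 1.41×8.314×639/19.4 = 386 kPa.
Step 1 — Adiabatic: TV^(γ−1) = const ⇒ T₂ = 639×(0.559)^0.400 = 506 K; PV^γ = const ⇒ P₂ = 171 kPa.
ΔU = nCvΔT = 1.41×20.8×(506−639) = -3890 J.
Q = 0 for an adiabatic process, so W = −ΔU = 3890 J.
State after step 1: P = 171 kPa, V = 34.7 L, T = 506 K.
Step 2 — Polytropic n=1.61: T₂ = T₁(V₁/V₂)^(n−1) = 506×(3.13)^0.61 = 1020 K; P₂ = P₁(V₁/V₂)^n = 1070 kPa.
W = (P₁V₁−P₂V₂)/(n−1) = (171×34.7−1070×11.1)/0.61 = -9780 J.
ΔU = nCvΔT = 1.41×20.8×(1020−506) = 14900 J.
Q = ΔU + W = 5130 J.
Net over both steps: W = -5890 J, Q = 5130 J, ΔU = 11000 J.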